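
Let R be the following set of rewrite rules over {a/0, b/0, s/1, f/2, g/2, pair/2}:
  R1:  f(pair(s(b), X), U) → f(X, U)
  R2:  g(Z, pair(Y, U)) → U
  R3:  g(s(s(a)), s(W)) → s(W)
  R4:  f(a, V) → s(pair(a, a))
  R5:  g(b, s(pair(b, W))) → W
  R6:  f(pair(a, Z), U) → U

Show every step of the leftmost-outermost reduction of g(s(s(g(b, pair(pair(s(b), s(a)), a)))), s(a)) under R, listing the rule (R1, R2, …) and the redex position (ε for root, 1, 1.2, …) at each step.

s(a)

1. g(s(s(g(b, pair(pair(s(b), s(a)), a)))), s(a))  →  g(s(s(a)), s(a))   [R2 at 1.1.1]
2. g(s(s(a)), s(a))  →  s(a)   [R3 at ε]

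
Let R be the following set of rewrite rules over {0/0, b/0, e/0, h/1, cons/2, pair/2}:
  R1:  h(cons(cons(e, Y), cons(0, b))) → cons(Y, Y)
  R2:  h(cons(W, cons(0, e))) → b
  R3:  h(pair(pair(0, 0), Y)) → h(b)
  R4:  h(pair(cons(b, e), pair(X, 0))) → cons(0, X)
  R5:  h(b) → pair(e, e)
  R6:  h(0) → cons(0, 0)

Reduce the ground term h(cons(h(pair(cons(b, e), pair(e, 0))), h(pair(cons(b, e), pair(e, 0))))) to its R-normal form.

b

1. h(cons(h(pair(cons(b, e), pair(e, 0))), h(pair(cons(b, e), pair(e, 0)))))  →  h(cons(cons(0, e), h(pair(cons(b, e), pair(e, 0)))))   [R4 at 1.1]
2. h(cons(cons(0, e), h(pair(cons(b, e), pair(e, 0)))))  →  h(cons(cons(0, e), cons(0, e)))   [R4 at 1.2]
3. h(cons(cons(0, e), cons(0, e)))  →  b   [R2 at ε]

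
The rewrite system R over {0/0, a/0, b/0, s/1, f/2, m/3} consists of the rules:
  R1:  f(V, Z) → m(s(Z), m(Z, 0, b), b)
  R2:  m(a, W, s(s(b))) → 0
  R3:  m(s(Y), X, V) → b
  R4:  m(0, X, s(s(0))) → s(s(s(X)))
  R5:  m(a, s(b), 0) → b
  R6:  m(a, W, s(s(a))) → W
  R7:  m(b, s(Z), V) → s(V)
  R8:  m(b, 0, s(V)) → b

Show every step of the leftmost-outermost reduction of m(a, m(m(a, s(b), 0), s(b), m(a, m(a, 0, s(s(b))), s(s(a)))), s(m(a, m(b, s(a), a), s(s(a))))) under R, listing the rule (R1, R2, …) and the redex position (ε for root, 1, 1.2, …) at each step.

s(0)

1. m(a, m(m(a, s(b), 0), s(b), m(a, m(a, 0, s(s(b))), s(s(a)))), s(m(a, m(b, s(a), a), s(s(a)))))  →  m(a, m(b, s(b), m(a, m(a, 0, s(s(b))), s(s(a)))), s(m(a, m(b, s(a), a), s(s(a)))))   [R5 at 2.1]
2. m(a, m(b, s(b), m(a, m(a, 0, s(s(b))), s(s(a)))), s(m(a, m(b, s(a), a), s(s(a)))))  →  m(a, s(m(a, m(a, 0, s(s(b))), s(s(a)))), s(m(a, m(b, s(a), a), s(s(a)))))   [R7 at 2]
3. m(a, s(m(a, m(a, 0, s(s(b))), s(s(a)))), s(m(a, m(b, s(a), a), s(s(a)))))  →  m(a, s(m(a, 0, s(s(b)))), s(m(a, m(b, s(a), a), s(s(a)))))   [R6 at 2.1]
4. m(a, s(m(a, 0, s(s(b)))), s(m(a, m(b, s(a), a), s(s(a)))))  →  m(a, s(0), s(m(a, m(b, s(a), a), s(s(a)))))   [R2 at 2.1]
5. m(a, s(0), s(m(a, m(b, s(a), a), s(s(a)))))  →  m(a, s(0), s(m(b, s(a), a)))   [R6 at 3.1]
6. m(a, s(0), s(m(b, s(a), a)))  →  m(a, s(0), s(s(a)))   [R7 at 3.1]
7. m(a, s(0), s(s(a)))  →  s(0)   [R6 at ε]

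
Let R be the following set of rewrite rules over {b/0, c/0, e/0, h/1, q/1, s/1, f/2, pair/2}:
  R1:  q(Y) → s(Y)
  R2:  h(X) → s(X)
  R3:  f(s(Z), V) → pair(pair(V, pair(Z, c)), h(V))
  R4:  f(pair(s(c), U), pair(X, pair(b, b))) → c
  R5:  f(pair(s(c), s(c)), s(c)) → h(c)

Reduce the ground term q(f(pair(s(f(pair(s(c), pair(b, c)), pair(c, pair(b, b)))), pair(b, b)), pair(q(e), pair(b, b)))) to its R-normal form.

1. q(f(pair(s(f(pair(s(c), pair(b, c)), pair(c, pair(b, b)))), pair(b, b)), pair(q(e), pair(b, b))))  →  s(f(pair(s(f(pair(s(c), pair(b, c)), pair(c, pair(b, b)))), pair(b, b)), pair(q(e), pair(b, b))))   [R1 at ε]
2. s(f(pair(s(f(pair(s(c), pair(b, c)), pair(c, pair(b, b)))), pair(b, b)), pair(q(e), pair(b, b))))  →  s(f(pair(s(c), pair(b, b)), pair(q(e), pair(b, b))))   [R4 at 1.1.1.1]
3. s(f(pair(s(c), pair(b, b)), pair(q(e), pair(b, b))))  →  s(c)   [R4 at 1]

s(c)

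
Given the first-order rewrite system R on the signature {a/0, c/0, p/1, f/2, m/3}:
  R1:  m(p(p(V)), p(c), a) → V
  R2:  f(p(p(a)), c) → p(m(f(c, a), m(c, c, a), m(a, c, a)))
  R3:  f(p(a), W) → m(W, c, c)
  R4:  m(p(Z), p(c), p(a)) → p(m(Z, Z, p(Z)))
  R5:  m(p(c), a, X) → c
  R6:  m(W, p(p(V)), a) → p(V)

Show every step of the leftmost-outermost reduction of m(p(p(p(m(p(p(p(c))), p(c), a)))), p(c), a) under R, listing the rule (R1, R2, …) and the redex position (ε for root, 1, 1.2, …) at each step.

p(p(c))

1. m(p(p(p(m(p(p(p(c))), p(c), a)))), p(c), a)  →  p(m(p(p(p(c))), p(c), a))   [R1 at ε]
2. p(m(p(p(p(c))), p(c), a))  →  p(p(c))   [R1 at 1]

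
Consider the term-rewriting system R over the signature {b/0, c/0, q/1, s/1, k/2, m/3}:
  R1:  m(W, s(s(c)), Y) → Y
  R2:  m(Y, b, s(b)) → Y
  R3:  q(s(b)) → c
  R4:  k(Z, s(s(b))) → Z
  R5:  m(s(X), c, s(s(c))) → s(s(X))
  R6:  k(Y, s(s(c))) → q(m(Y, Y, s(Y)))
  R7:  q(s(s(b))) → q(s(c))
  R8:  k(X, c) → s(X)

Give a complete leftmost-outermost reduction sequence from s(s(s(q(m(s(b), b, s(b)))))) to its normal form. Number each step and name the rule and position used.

s(s(s(c)))

1. s(s(s(q(m(s(b), b, s(b))))))  →  s(s(s(q(s(b)))))   [R2 at 1.1.1.1]
2. s(s(s(q(s(b)))))  →  s(s(s(c)))   [R3 at 1.1.1]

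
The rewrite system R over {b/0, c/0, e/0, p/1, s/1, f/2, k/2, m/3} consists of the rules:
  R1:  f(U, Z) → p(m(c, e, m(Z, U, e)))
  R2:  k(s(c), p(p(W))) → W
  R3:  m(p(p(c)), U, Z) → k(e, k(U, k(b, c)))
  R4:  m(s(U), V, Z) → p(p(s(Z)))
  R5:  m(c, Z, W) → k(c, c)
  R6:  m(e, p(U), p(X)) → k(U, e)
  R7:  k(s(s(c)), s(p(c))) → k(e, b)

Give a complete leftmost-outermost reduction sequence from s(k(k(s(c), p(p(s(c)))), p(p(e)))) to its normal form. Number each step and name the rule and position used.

1. s(k(k(s(c), p(p(s(c)))), p(p(e))))  →  s(k(s(c), p(p(e))))   [R2 at 1.1]
2. s(k(s(c), p(p(e))))  →  s(e)   [R2 at 1]

s(e)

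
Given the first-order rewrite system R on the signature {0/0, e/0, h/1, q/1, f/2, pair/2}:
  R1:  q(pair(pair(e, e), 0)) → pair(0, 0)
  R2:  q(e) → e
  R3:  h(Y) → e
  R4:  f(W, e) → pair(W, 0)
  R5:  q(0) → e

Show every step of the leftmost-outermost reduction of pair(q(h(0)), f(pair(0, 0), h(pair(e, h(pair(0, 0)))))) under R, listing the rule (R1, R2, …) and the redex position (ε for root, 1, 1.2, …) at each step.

pair(e, pair(pair(0, 0), 0))

1. pair(q(h(0)), f(pair(0, 0), h(pair(e, h(pair(0, 0))))))  →  pair(q(e), f(pair(0, 0), h(pair(e, h(pair(0, 0))))))   [R3 at 1.1]
2. pair(q(e), f(pair(0, 0), h(pair(e, h(pair(0, 0))))))  →  pair(e, f(pair(0, 0), h(pair(e, h(pair(0, 0))))))   [R2 at 1]
3. pair(e, f(pair(0, 0), h(pair(e, h(pair(0, 0))))))  →  pair(e, f(pair(0, 0), e))   [R3 at 2.2]
4. pair(e, f(pair(0, 0), e))  →  pair(e, pair(pair(0, 0), 0))   [R4 at 2]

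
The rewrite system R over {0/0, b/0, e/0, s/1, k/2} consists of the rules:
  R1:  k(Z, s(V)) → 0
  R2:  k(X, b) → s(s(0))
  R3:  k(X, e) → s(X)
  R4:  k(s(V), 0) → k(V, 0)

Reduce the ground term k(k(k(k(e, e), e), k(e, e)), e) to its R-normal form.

1. k(k(k(k(e, e), e), k(e, e)), e)  →  s(k(k(k(e, e), e), k(e, e)))   [R3 at ε]
2. s(k(k(k(e, e), e), k(e, e)))  →  s(k(s(k(e, e)), k(e, e)))   [R3 at 1.1]
3. s(k(s(k(e, e)), k(e, e)))  →  s(k(s(s(e)), k(e, e)))   [R3 at 1.1.1]
4. s(k(s(s(e)), k(e, e)))  →  s(k(s(s(e)), s(e)))   [R3 at 1.2]
5. s(k(s(s(e)), s(e)))  →  s(0)   [R1 at 1]

s(0)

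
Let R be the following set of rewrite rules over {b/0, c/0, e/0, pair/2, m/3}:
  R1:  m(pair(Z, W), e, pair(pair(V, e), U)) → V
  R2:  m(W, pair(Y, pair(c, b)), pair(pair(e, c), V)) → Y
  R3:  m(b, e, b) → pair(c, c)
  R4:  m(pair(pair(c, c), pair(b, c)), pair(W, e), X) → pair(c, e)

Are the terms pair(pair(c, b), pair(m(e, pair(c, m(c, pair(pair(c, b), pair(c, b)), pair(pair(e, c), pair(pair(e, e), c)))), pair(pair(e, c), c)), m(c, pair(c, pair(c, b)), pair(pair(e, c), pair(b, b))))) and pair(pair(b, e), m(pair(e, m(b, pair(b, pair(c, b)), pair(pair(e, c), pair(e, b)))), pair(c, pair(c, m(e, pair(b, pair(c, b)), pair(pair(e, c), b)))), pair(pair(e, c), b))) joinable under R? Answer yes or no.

Reduce t₁ = pair(pair(c, b), pair(m(e, pair(c, m(c, pair(pair(c, b), pair(c, b)), pair(pair(e, c), pair(pair(e, e), c)))), pair(pair(e, c), c)), m(c, pair(c, pair(c, b)), pair(pair(e, c), pair(b, b))))):
1. pair(pair(c, b), pair(m(e, pair(c, m(c, pair(pair(c, b), pair(c, b)), pair(pair(e, c), pair(pair(e, e), c)))), pair(pair(e, c), c)), m(c, pair(c, pair(c, b)), pair(pair(e, c), pair(b, b)))))  →  pair(pair(c, b), pair(m(e, pair(c, pair(c, b)), pair(pair(e, c), c)), m(c, pair(c, pair(c, b)), pair(pair(e, c), pair(b, b)))))   [R2 at 2.1.2.2]
2. pair(pair(c, b), pair(m(e, pair(c, pair(c, b)), pair(pair(e, c), c)), m(c, pair(c, pair(c, b)), pair(pair(e, c), pair(b, b)))))  →  pair(pair(c, b), pair(c, m(c, pair(c, pair(c, b)), pair(pair(e, c), pair(b, b)))))   [R2 at 2.1]
3. pair(pair(c, b), pair(c, m(c, pair(c, pair(c, b)), pair(pair(e, c), pair(b, b)))))  →  pair(pair(c, b), pair(c, c))   [R2 at 2.2]

Reduce t₂ = pair(pair(b, e), m(pair(e, m(b, pair(b, pair(c, b)), pair(pair(e, c), pair(e, b)))), pair(c, pair(c, m(e, pair(b, pair(c, b)), pair(pair(e, c), b)))), pair(pair(e, c), b))):
1. pair(pair(b, e), m(pair(e, m(b, pair(b, pair(c, b)), pair(pair(e, c), pair(e, b)))), pair(c, pair(c, m(e, pair(b, pair(c, b)), pair(pair(e, c), b)))), pair(pair(e, c), b)))  →  pair(pair(b, e), m(pair(e, b), pair(c, pair(c, m(e, pair(b, pair(c, b)), pair(pair(e, c), b)))), pair(pair(e, c), b)))   [R2 at 2.1.2]
2. pair(pair(b, e), m(pair(e, b), pair(c, pair(c, m(e, pair(b, pair(c, b)), pair(pair(e, c), b)))), pair(pair(e, c), b)))  →  pair(pair(b, e), m(pair(e, b), pair(c, pair(c, b)), pair(pair(e, c), b)))   [R2 at 2.2.2.2]
3. pair(pair(b, e), m(pair(e, b), pair(c, pair(c, b)), pair(pair(e, c), b)))  →  pair(pair(b, e), c)   [R2 at 2]

no — NF(t₁) = pair(pair(c, b), pair(c, c)), NF(t₂) = pair(pair(b, e), c)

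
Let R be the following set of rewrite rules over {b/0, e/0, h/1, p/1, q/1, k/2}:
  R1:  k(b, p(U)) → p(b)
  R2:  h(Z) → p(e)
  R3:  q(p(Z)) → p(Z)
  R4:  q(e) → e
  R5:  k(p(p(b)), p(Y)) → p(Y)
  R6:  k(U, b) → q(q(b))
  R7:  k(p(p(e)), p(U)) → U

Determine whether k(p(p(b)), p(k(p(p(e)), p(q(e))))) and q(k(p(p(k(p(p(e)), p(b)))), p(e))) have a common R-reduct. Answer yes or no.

Reduce t₁ = k(p(p(b)), p(k(p(p(e)), p(q(e))))):
1. k(p(p(b)), p(k(p(p(e)), p(q(e)))))  →  p(k(p(p(e)), p(q(e))))   [R5 at ε]
2. p(k(p(p(e)), p(q(e))))  →  p(q(e))   [R7 at 1]
3. p(q(e))  →  p(e)   [R4 at 1]

Reduce t₂ = q(k(p(p(k(p(p(e)), p(b)))), p(e))):
1. q(k(p(p(k(p(p(e)), p(b)))), p(e)))  →  q(k(p(p(b)), p(e)))   [R7 at 1.1.1.1]
2. q(k(p(p(b)), p(e)))  →  q(p(e))   [R5 at 1]
3. q(p(e))  →  p(e)   [R3 at ε]

yes — NF(t₁) = p(e), NF(t₂) = p(e)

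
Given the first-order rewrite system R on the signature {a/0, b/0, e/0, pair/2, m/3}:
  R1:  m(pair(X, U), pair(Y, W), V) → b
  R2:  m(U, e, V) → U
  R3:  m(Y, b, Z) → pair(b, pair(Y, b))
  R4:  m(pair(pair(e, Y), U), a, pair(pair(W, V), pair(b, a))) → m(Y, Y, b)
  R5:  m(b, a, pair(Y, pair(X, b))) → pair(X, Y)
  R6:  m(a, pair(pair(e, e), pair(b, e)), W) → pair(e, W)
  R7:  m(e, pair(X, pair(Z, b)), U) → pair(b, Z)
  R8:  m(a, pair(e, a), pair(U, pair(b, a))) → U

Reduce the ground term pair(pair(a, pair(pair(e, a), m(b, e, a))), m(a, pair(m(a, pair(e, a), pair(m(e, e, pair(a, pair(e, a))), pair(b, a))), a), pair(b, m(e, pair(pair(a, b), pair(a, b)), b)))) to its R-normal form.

1. pair(pair(a, pair(pair(e, a), m(b, e, a))), m(a, pair(m(a, pair(e, a), pair(m(e, e, pair(a, pair(e, a))), pair(b, a))), a), pair(b, m(e, pair(pair(a, b), pair(a, b)), b))))  →  pair(pair(a, pair(pair(e, a), b)), m(a, pair(m(a, pair(e, a), pair(m(e, e, pair(a, pair(e, a))), pair(b, a))), a), pair(b, m(e, pair(pair(a, b), pair(a, b)), b))))   [R2 at 1.2.2]
2. pair(pair(a, pair(pair(e, a), b)), m(a, pair(m(a, pair(e, a), pair(m(e, e, pair(a, pair(e, a))), pair(b, a))), a), pair(b, m(e, pair(pair(a, b), pair(a, b)), b))))  →  pair(pair(a, pair(pair(e, a), b)), m(a, pair(m(e, e, pair(a, pair(e, a))), a), pair(b, m(e, pair(pair(a, b), pair(a, b)), b))))   [R8 at 2.2.1]
3. pair(pair(a, pair(pair(e, a), b)), m(a, pair(m(e, e, pair(a, pair(e, a))), a), pair(b, m(e, pair(pair(a, b), pair(a, b)), b))))  →  pair(pair(a, pair(pair(e, a), b)), m(a, pair(e, a), pair(b, m(e, pair(pair(a, b), pair(a, b)), b))))   [R2 at 2.2.1]
4. pair(pair(a, pair(pair(e, a), b)), m(a, pair(e, a), pair(b, m(e, pair(pair(a, b), pair(a, b)), b))))  →  pair(pair(a, pair(pair(e, a), b)), m(a, pair(e, a), pair(b, pair(b, a))))   [R7 at 2.3.2]
5. pair(pair(a, pair(pair(e, a), b)), m(a, pair(e, a), pair(b, pair(b, a))))  →  pair(pair(a, pair(pair(e, a), b)), b)   [R8 at 2]

pair(pair(a, pair(pair(e, a), b)), b)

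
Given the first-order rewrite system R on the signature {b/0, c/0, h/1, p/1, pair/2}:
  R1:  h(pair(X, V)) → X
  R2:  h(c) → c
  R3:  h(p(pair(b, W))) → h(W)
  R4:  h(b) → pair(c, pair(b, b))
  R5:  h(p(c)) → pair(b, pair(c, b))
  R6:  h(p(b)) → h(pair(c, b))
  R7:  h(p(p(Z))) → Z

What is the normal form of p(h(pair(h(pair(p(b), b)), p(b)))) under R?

1. p(h(pair(h(pair(p(b), b)), p(b))))  →  p(h(pair(p(b), b)))   [R1 at 1]
2. p(h(pair(p(b), b)))  →  p(p(b))   [R1 at 1]

p(p(b))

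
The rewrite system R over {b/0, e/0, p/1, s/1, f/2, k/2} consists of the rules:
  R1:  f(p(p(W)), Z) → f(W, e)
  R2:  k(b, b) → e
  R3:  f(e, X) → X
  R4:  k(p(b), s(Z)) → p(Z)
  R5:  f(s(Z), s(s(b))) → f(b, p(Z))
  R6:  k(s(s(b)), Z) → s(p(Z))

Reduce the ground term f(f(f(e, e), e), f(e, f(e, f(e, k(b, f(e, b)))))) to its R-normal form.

1. f(f(f(e, e), e), f(e, f(e, f(e, k(b, f(e, b))))))  →  f(f(e, e), f(e, f(e, f(e, k(b, f(e, b))))))   [R3 at 1.1]
2. f(f(e, e), f(e, f(e, f(e, k(b, f(e, b))))))  →  f(e, f(e, f(e, f(e, k(b, f(e, b))))))   [R3 at 1]
3. f(e, f(e, f(e, f(e, k(b, f(e, b))))))  →  f(e, f(e, f(e, k(b, f(e, b)))))   [R3 at ε]
4. f(e, f(e, f(e, k(b, f(e, b)))))  →  f(e, f(e, k(b, f(e, b))))   [R3 at ε]
5. f(e, f(e, k(b, f(e, b))))  →  f(e, k(b, f(e, b)))   [R3 at ε]
6. f(e, k(b, f(e, b)))  →  k(b, f(e, b))   [R3 at ε]
7. k(b, f(e, b))  →  k(b, b)   [R3 at 2]
8. k(b, b)  →  e   [R2 at ε]

e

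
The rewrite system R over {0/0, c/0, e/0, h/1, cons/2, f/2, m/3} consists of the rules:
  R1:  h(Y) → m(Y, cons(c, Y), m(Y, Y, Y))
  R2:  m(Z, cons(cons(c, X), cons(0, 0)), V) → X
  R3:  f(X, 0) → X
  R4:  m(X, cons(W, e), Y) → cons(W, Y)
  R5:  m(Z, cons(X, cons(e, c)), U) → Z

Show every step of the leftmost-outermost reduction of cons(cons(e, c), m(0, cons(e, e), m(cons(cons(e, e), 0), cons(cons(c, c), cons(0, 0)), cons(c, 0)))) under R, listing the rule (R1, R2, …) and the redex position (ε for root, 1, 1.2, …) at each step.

cons(cons(e, c), cons(e, c))

1. cons(cons(e, c), m(0, cons(e, e), m(cons(cons(e, e), 0), cons(cons(c, c), cons(0, 0)), cons(c, 0))))  →  cons(cons(e, c), cons(e, m(cons(cons(e, e), 0), cons(cons(c, c), cons(0, 0)), cons(c, 0))))   [R4 at 2]
2. cons(cons(e, c), cons(e, m(cons(cons(e, e), 0), cons(cons(c, c), cons(0, 0)), cons(c, 0))))  →  cons(cons(e, c), cons(e, c))   [R2 at 2.2]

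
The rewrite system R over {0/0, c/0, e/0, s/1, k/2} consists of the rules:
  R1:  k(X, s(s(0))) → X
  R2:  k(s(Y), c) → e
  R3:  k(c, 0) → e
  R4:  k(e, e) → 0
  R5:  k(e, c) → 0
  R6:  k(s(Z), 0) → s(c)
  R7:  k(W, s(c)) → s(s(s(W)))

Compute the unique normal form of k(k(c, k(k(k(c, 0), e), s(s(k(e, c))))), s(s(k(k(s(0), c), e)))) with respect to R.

e

1. k(k(c, k(k(k(c, 0), e), s(s(k(e, c))))), s(s(k(k(s(0), c), e))))  →  k(k(c, k(k(e, e), s(s(k(e, c))))), s(s(k(k(s(0), c), e))))   [R3 at 1.2.1.1]
2. k(k(c, k(k(e, e), s(s(k(e, c))))), s(s(k(k(s(0), c), e))))  →  k(k(c, k(0, s(s(k(e, c))))), s(s(k(k(s(0), c), e))))   [R4 at 1.2.1]
3. k(k(c, k(0, s(s(k(e, c))))), s(s(k(k(s(0), c), e))))  →  k(k(c, k(0, s(s(0)))), s(s(k(k(s(0), c), e))))   [R5 at 1.2.2.1.1]
4. k(k(c, k(0, s(s(0)))), s(s(k(k(s(0), c), e))))  →  k(k(c, 0), s(s(k(k(s(0), c), e))))   [R1 at 1.2]
5. k(k(c, 0), s(s(k(k(s(0), c), e))))  →  k(e, s(s(k(k(s(0), c), e))))   [R3 at 1]
6. k(e, s(s(k(k(s(0), c), e))))  →  k(e, s(s(k(e, e))))   [R2 at 2.1.1.1]
7. k(e, s(s(k(e, e))))  →  k(e, s(s(0)))   [R4 at 2.1.1]
8. k(e, s(s(0)))  →  e   [R1 at ε]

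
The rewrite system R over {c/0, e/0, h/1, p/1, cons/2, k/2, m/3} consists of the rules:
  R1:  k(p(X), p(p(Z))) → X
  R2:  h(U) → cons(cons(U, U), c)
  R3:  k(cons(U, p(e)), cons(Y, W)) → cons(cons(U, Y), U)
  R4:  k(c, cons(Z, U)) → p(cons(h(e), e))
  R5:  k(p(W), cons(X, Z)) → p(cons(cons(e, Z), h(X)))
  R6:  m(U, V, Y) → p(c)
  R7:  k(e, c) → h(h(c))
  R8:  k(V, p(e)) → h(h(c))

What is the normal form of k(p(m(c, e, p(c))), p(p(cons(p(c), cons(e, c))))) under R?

1. k(p(m(c, e, p(c))), p(p(cons(p(c), cons(e, c)))))  →  m(c, e, p(c))   [R1 at ε]
2. m(c, e, p(c))  →  p(c)   [R6 at ε]

p(c)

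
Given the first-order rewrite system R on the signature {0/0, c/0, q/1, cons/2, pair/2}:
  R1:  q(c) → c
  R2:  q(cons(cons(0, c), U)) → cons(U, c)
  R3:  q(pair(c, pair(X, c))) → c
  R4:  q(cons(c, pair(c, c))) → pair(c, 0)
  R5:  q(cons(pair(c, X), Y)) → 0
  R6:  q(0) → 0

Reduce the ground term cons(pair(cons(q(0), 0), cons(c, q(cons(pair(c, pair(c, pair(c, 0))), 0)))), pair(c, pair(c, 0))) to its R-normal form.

cons(pair(cons(0, 0), cons(c, 0)), pair(c, pair(c, 0)))

1. cons(pair(cons(q(0), 0), cons(c, q(cons(pair(c, pair(c, pair(c, 0))), 0)))), pair(c, pair(c, 0)))  →  cons(pair(cons(0, 0), cons(c, q(cons(pair(c, pair(c, pair(c, 0))), 0)))), pair(c, pair(c, 0)))   [R6 at 1.1.1]
2. cons(pair(cons(0, 0), cons(c, q(cons(pair(c, pair(c, pair(c, 0))), 0)))), pair(c, pair(c, 0)))  →  cons(pair(cons(0, 0), cons(c, 0)), pair(c, pair(c, 0)))   [R5 at 1.2.2]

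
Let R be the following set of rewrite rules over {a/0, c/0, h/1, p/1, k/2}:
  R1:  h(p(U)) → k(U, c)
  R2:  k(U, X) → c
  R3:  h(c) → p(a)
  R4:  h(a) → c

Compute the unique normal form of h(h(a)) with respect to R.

1. h(h(a))  →  h(c)   [R4 at 1]
2. h(c)  →  p(a)   [R3 at ε]

p(a)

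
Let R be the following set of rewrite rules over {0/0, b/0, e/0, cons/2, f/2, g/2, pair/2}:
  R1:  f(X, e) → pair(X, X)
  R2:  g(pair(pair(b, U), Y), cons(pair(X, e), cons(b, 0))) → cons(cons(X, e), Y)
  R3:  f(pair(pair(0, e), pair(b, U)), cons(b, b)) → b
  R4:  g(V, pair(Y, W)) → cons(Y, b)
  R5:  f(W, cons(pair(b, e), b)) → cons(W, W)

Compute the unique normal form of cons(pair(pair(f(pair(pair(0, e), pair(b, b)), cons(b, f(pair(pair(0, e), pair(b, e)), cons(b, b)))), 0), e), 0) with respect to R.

1. cons(pair(pair(f(pair(pair(0, e), pair(b, b)), cons(b, f(pair(pair(0, e), pair(b, e)), cons(b, b)))), 0), e), 0)  →  cons(pair(pair(f(pair(pair(0, e), pair(b, b)), cons(b, b)), 0), e), 0)   [R3 at 1.1.1.2.2]
2. cons(pair(pair(f(pair(pair(0, e), pair(b, b)), cons(b, b)), 0), e), 0)  →  cons(pair(pair(b, 0), e), 0)   [R3 at 1.1.1]

cons(pair(pair(b, 0), e), 0)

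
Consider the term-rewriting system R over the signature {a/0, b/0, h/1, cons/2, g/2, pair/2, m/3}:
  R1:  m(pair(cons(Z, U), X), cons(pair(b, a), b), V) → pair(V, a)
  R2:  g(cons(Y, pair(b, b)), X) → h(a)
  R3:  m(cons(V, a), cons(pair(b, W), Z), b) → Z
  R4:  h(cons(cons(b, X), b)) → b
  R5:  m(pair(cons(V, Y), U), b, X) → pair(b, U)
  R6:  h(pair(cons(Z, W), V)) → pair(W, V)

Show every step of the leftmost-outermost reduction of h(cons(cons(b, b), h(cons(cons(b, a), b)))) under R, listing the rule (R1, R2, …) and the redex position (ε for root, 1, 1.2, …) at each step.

b

1. h(cons(cons(b, b), h(cons(cons(b, a), b))))  →  h(cons(cons(b, b), b))   [R4 at 1.2]
2. h(cons(cons(b, b), b))  →  b   [R4 at ε]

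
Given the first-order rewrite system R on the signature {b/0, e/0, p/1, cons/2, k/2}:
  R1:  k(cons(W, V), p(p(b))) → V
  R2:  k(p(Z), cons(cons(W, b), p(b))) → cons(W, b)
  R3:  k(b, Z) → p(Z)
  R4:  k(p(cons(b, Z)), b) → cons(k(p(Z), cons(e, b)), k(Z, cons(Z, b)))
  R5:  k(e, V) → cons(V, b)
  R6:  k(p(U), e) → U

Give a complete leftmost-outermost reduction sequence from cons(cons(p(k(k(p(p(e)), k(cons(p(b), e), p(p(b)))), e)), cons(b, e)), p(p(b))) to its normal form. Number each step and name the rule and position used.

1. cons(cons(p(k(k(p(p(e)), k(cons(p(b), e), p(p(b)))), e)), cons(b, e)), p(p(b)))  →  cons(cons(p(k(k(p(p(e)), e), e)), cons(b, e)), p(p(b)))   [R1 at 1.1.1.1.2]
2. cons(cons(p(k(k(p(p(e)), e), e)), cons(b, e)), p(p(b)))  →  cons(cons(p(k(p(e), e)), cons(b, e)), p(p(b)))   [R6 at 1.1.1.1]
3. cons(cons(p(k(p(e), e)), cons(b, e)), p(p(b)))  →  cons(cons(p(e), cons(b, e)), p(p(b)))   [R6 at 1.1.1]

cons(cons(p(e), cons(b, e)), p(p(b)))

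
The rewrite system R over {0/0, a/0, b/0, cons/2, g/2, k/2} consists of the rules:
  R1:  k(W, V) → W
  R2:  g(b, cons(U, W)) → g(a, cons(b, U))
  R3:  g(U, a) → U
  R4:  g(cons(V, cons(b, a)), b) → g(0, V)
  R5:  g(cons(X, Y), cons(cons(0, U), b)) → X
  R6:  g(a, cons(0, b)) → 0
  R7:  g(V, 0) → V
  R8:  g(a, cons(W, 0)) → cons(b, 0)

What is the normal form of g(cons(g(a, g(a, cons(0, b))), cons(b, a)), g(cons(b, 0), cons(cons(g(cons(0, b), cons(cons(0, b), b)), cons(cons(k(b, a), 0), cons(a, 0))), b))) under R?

1. g(cons(g(a, g(a, cons(0, b))), cons(b, a)), g(cons(b, 0), cons(cons(g(cons(0, b), cons(cons(0, b), b)), cons(cons(k(b, a), 0), cons(a, 0))), b)))  →  g(cons(g(a, 0), cons(b, a)), g(cons(b, 0), cons(cons(g(cons(0, b), cons(cons(0, b), b)), cons(cons(k(b, a), 0), cons(a, 0))), b)))   [R6 at 1.1.2]
2. g(cons(g(a, 0), cons(b, a)), g(cons(b, 0), cons(cons(g(cons(0, b), cons(cons(0, b), b)), cons(cons(k(b, a), 0), cons(a, 0))), b)))  →  g(cons(a, cons(b, a)), g(cons(b, 0), cons(cons(g(cons(0, b), cons(cons(0, b), b)), cons(cons(k(b, a), 0), cons(a, 0))), b)))   [R7 at 1.1]
3. g(cons(a, cons(b, a)), g(cons(b, 0), cons(cons(g(cons(0, b), cons(cons(0, b), b)), cons(cons(k(b, a), 0), cons(a, 0))), b)))  →  g(cons(a, cons(b, a)), g(cons(b, 0), cons(cons(0, cons(cons(k(b, a), 0), cons(a, 0))), b)))   [R5 at 2.2.1.1]
4. g(cons(a, cons(b, a)), g(cons(b, 0), cons(cons(0, cons(cons(k(b, a), 0), cons(a, 0))), b)))  →  g(cons(a, cons(b, a)), b)   [R5 at 2]
5. g(cons(a, cons(b, a)), b)  →  g(0, a)   [R4 at ε]
6. g(0, a)  →  0   [R3 at ε]

0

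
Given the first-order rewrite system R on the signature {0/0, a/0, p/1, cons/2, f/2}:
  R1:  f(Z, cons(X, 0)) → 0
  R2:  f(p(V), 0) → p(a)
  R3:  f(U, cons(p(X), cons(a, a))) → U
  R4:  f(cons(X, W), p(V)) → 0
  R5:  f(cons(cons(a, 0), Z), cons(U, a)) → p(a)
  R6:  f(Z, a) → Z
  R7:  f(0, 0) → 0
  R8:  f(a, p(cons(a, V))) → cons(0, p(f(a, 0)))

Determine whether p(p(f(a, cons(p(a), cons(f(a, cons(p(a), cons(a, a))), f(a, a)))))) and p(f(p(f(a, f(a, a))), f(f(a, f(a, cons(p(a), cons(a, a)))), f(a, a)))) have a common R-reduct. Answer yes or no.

yes — NF(t₁) = p(p(a)), NF(t₂) = p(p(a))

Reduce t₁ = p(p(f(a, cons(p(a), cons(f(a, cons(p(a), cons(a, a))), f(a, a)))))):
1. p(p(f(a, cons(p(a), cons(f(a, cons(p(a), cons(a, a))), f(a, a))))))  →  p(p(f(a, cons(p(a), cons(a, f(a, a))))))   [R3 at 1.1.2.2.1]
2. p(p(f(a, cons(p(a), cons(a, f(a, a))))))  →  p(p(f(a, cons(p(a), cons(a, a)))))   [R6 at 1.1.2.2.2]
3. p(p(f(a, cons(p(a), cons(a, a)))))  →  p(p(a))   [R3 at 1.1]

Reduce t₂ = p(f(p(f(a, f(a, a))), f(f(a, f(a, cons(p(a), cons(a, a)))), f(a, a)))):
1. p(f(p(f(a, f(a, a))), f(f(a, f(a, cons(p(a), cons(a, a)))), f(a, a))))  →  p(f(p(f(a, a)), f(f(a, f(a, cons(p(a), cons(a, a)))), f(a, a))))   [R6 at 1.1.1.2]
2. p(f(p(f(a, a)), f(f(a, f(a, cons(p(a), cons(a, a)))), f(a, a))))  →  p(f(p(a), f(f(a, f(a, cons(p(a), cons(a, a)))), f(a, a))))   [R6 at 1.1.1]
3. p(f(p(a), f(f(a, f(a, cons(p(a), cons(a, a)))), f(a, a))))  →  p(f(p(a), f(f(a, a), f(a, a))))   [R3 at 1.2.1.2]
4. p(f(p(a), f(f(a, a), f(a, a))))  →  p(f(p(a), f(a, f(a, a))))   [R6 at 1.2.1]
5. p(f(p(a), f(a, f(a, a))))  →  p(f(p(a), f(a, a)))   [R6 at 1.2.2]
6. p(f(p(a), f(a, a)))  →  p(f(p(a), a))   [R6 at 1.2]
7. p(f(p(a), a))  →  p(p(a))   [R6 at 1]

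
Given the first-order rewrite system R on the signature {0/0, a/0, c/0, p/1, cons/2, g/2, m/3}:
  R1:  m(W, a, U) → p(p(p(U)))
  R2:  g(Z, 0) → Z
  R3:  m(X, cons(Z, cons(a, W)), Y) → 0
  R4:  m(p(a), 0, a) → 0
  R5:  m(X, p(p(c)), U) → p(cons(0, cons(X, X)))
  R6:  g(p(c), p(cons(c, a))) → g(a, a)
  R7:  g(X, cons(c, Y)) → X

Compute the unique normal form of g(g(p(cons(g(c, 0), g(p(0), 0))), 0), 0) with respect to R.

1. g(g(p(cons(g(c, 0), g(p(0), 0))), 0), 0)  →  g(p(cons(g(c, 0), g(p(0), 0))), 0)   [R2 at ε]
2. g(p(cons(g(c, 0), g(p(0), 0))), 0)  →  p(cons(g(c, 0), g(p(0), 0)))   [R2 at ε]
3. p(cons(g(c, 0), g(p(0), 0)))  →  p(cons(c, g(p(0), 0)))   [R2 at 1.1]
4. p(cons(c, g(p(0), 0)))  →  p(cons(c, p(0)))   [R2 at 1.2]

p(cons(c, p(0)))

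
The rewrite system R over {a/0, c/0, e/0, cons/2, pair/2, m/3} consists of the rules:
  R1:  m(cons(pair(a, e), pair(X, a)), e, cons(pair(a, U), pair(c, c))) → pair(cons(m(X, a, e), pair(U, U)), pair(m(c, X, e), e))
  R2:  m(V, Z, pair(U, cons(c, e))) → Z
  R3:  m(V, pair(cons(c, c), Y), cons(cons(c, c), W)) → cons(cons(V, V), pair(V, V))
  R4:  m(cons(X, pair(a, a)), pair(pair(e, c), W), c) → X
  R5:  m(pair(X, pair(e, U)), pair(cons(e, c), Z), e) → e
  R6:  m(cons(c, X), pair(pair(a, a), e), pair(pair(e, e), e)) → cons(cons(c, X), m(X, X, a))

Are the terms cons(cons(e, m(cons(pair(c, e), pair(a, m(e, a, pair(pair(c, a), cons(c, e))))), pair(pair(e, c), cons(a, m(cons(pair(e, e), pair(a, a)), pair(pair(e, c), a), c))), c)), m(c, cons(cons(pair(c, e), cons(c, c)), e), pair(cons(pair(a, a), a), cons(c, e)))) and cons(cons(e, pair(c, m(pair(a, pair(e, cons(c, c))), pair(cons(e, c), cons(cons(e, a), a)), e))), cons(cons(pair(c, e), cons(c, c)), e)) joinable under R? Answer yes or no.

Reduce t₁ = cons(cons(e, m(cons(pair(c, e), pair(a, m(e, a, pair(pair(c, a), cons(c, e))))), pair(pair(e, c), cons(a, m(cons(pair(e, e), pair(a, a)), pair(pair(e, c), a), c))), c)), m(c, cons(cons(pair(c, e), cons(c, c)), e), pair(cons(pair(a, a), a), cons(c, e)))):
1. cons(cons(e, m(cons(pair(c, e), pair(a, m(e, a, pair(pair(c, a), cons(c, e))))), pair(pair(e, c), cons(a, m(cons(pair(e, e), pair(a, a)), pair(pair(e, c), a), c))), c)), m(c, cons(cons(pair(c, e), cons(c, c)), e), pair(cons(pair(a, a), a), cons(c, e))))  →  cons(cons(e, m(cons(pair(c, e), pair(a, a)), pair(pair(e, c), cons(a, m(cons(pair(e, e), pair(a, a)), pair(pair(e, c), a), c))), c)), m(c, cons(cons(pair(c, e), cons(c, c)), e), pair(cons(pair(a, a), a), cons(c, e))))   [R2 at 1.2.1.2.2]
2. cons(cons(e, m(cons(pair(c, e), pair(a, a)), pair(pair(e, c), cons(a, m(cons(pair(e, e), pair(a, a)), pair(pair(e, c), a), c))), c)), m(c, cons(cons(pair(c, e), cons(c, c)), e), pair(cons(pair(a, a), a), cons(c, e))))  →  cons(cons(e, pair(c, e)), m(c, cons(cons(pair(c, e), cons(c, c)), e), pair(cons(pair(a, a), a), cons(c, e))))   [R4 at 1.2]
3. cons(cons(e, pair(c, e)), m(c, cons(cons(pair(c, e), cons(c, c)), e), pair(cons(pair(a, a), a), cons(c, e))))  →  cons(cons(e, pair(c, e)), cons(cons(pair(c, e), cons(c, c)), e))   [R2 at 2]

Reduce t₂ = cons(cons(e, pair(c, m(pair(a, pair(e, cons(c, c))), pair(cons(e, c), cons(cons(e, a), a)), e))), cons(cons(pair(c, e), cons(c, c)), e)):
1. cons(cons(e, pair(c, m(pair(a, pair(e, cons(c, c))), pair(cons(e, c), cons(cons(e, a), a)), e))), cons(cons(pair(c, e), cons(c, c)), e))  →  cons(cons(e, pair(c, e)), cons(cons(pair(c, e), cons(c, c)), e))   [R5 at 1.2.2]

yes — NF(t₁) = cons(cons(e, pair(c, e)), cons(cons(pair(c, e), cons(c, c)), e)), NF(t₂) = cons(cons(e, pair(c, e)), cons(cons(pair(c, e), cons(c, c)), e))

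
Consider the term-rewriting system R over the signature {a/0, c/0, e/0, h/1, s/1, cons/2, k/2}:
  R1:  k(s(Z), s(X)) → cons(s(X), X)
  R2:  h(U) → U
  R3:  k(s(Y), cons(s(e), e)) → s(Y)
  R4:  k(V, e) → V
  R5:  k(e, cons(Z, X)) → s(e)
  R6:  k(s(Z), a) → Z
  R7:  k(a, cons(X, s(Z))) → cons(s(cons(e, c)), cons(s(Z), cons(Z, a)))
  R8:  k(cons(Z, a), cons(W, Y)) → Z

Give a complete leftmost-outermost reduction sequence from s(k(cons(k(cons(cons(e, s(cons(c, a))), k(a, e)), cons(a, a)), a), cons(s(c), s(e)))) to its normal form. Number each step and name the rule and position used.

s(cons(e, s(cons(c, a))))

1. s(k(cons(k(cons(cons(e, s(cons(c, a))), k(a, e)), cons(a, a)), a), cons(s(c), s(e))))  →  s(k(cons(cons(e, s(cons(c, a))), k(a, e)), cons(a, a)))   [R8 at 1]
2. s(k(cons(cons(e, s(cons(c, a))), k(a, e)), cons(a, a)))  →  s(k(cons(cons(e, s(cons(c, a))), a), cons(a, a)))   [R4 at 1.1.2]
3. s(k(cons(cons(e, s(cons(c, a))), a), cons(a, a)))  →  s(cons(e, s(cons(c, a))))   [R8 at 1]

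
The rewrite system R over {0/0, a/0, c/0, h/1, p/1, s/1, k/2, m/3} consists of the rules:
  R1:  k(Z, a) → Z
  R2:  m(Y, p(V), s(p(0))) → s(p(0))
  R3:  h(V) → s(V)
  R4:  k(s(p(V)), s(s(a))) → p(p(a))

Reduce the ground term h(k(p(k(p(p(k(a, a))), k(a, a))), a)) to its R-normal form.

s(p(p(p(a))))

1. h(k(p(k(p(p(k(a, a))), k(a, a))), a))  →  s(k(p(k(p(p(k(a, a))), k(a, a))), a))   [R3 at ε]
2. s(k(p(k(p(p(k(a, a))), k(a, a))), a))  →  s(p(k(p(p(k(a, a))), k(a, a))))   [R1 at 1]
3. s(p(k(p(p(k(a, a))), k(a, a))))  →  s(p(k(p(p(a)), k(a, a))))   [R1 at 1.1.1.1.1]
4. s(p(k(p(p(a)), k(a, a))))  →  s(p(k(p(p(a)), a)))   [R1 at 1.1.2]
5. s(p(k(p(p(a)), a)))  →  s(p(p(p(a))))   [R1 at 1.1]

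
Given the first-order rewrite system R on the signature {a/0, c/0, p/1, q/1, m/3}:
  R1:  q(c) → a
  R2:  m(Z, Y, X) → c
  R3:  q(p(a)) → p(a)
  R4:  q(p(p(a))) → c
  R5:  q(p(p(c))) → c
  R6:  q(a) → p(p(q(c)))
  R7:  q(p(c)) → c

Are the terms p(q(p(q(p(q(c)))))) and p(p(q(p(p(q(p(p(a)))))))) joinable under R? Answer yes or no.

no — NF(t₁) = p(c), NF(t₂) = p(p(c))

Reduce t₁ = p(q(p(q(p(q(c)))))):
1. p(q(p(q(p(q(c))))))  →  p(q(p(q(p(a)))))   [R1 at 1.1.1.1.1]
2. p(q(p(q(p(a)))))  →  p(q(p(p(a))))   [R3 at 1.1.1]
3. p(q(p(p(a))))  →  p(c)   [R4 at 1]

Reduce t₂ = p(p(q(p(p(q(p(p(a)))))))):
1. p(p(q(p(p(q(p(p(a))))))))  →  p(p(q(p(p(c)))))   [R4 at 1.1.1.1.1]
2. p(p(q(p(p(c)))))  →  p(p(c))   [R5 at 1.1]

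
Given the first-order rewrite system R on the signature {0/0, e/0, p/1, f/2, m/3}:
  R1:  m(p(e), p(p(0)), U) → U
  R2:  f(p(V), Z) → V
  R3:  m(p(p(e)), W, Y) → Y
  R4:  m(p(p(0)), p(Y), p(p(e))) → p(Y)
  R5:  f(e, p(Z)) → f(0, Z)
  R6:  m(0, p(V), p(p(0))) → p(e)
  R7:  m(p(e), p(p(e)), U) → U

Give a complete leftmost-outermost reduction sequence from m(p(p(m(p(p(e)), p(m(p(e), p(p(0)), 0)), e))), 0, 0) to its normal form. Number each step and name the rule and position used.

1. m(p(p(m(p(p(e)), p(m(p(e), p(p(0)), 0)), e))), 0, 0)  →  m(p(p(e)), 0, 0)   [R3 at 1.1.1]
2. m(p(p(e)), 0, 0)  →  0   [R3 at ε]

0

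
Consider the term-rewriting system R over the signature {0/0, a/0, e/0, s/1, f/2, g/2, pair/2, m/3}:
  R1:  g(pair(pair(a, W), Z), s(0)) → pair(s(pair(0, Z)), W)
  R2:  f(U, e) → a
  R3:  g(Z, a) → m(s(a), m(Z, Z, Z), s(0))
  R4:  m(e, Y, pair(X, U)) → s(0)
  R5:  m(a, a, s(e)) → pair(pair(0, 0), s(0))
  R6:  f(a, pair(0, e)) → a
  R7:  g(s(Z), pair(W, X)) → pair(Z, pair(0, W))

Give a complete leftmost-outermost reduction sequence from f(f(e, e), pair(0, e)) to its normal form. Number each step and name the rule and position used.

a

1. f(f(e, e), pair(0, e))  →  f(a, pair(0, e))   [R2 at 1]
2. f(a, pair(0, e))  →  a   [R6 at ε]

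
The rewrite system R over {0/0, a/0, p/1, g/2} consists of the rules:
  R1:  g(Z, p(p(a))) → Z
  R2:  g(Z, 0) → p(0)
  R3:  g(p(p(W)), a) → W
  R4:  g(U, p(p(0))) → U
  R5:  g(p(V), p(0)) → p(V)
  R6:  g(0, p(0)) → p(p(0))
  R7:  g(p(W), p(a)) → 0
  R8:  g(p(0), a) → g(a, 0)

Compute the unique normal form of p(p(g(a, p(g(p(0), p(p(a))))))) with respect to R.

p(p(a))

1. p(p(g(a, p(g(p(0), p(p(a)))))))  →  p(p(g(a, p(p(0)))))   [R1 at 1.1.2.1]
2. p(p(g(a, p(p(0)))))  →  p(p(a))   [R4 at 1.1]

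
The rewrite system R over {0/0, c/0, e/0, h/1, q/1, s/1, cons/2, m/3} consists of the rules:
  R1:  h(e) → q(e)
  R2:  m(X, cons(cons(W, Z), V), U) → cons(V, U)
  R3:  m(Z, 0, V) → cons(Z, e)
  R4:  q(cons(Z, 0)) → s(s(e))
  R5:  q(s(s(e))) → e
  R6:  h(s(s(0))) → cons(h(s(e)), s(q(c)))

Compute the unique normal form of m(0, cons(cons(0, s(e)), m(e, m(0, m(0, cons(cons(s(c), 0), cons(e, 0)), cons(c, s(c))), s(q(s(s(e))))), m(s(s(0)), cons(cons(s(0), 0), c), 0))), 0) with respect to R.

1. m(0, cons(cons(0, s(e)), m(e, m(0, m(0, cons(cons(s(c), 0), cons(e, 0)), cons(c, s(c))), s(q(s(s(e))))), m(s(s(0)), cons(cons(s(0), 0), c), 0))), 0)  →  cons(m(e, m(0, m(0, cons(cons(s(c), 0), cons(e, 0)), cons(c, s(c))), s(q(s(s(e))))), m(s(s(0)), cons(cons(s(0), 0), c), 0)), 0)   [R2 at ε]
2. cons(m(e, m(0, m(0, cons(cons(s(c), 0), cons(e, 0)), cons(c, s(c))), s(q(s(s(e))))), m(s(s(0)), cons(cons(s(0), 0), c), 0)), 0)  →  cons(m(e, m(0, cons(cons(e, 0), cons(c, s(c))), s(q(s(s(e))))), m(s(s(0)), cons(cons(s(0), 0), c), 0)), 0)   [R2 at 1.2.2]
3. cons(m(e, m(0, cons(cons(e, 0), cons(c, s(c))), s(q(s(s(e))))), m(s(s(0)), cons(cons(s(0), 0), c), 0)), 0)  →  cons(m(e, cons(cons(c, s(c)), s(q(s(s(e))))), m(s(s(0)), cons(cons(s(0), 0), c), 0)), 0)   [R2 at 1.2]
4. cons(m(e, cons(cons(c, s(c)), s(q(s(s(e))))), m(s(s(0)), cons(cons(s(0), 0), c), 0)), 0)  →  cons(cons(s(q(s(s(e)))), m(s(s(0)), cons(cons(s(0), 0), c), 0)), 0)   [R2 at 1]
5. cons(cons(s(q(s(s(e)))), m(s(s(0)), cons(cons(s(0), 0), c), 0)), 0)  →  cons(cons(s(e), m(s(s(0)), cons(cons(s(0), 0), c), 0)), 0)   [R5 at 1.1.1]
6. cons(cons(s(e), m(s(s(0)), cons(cons(s(0), 0), c), 0)), 0)  →  cons(cons(s(e), cons(c, 0)), 0)   [R2 at 1.2]

cons(cons(s(e), cons(c, 0)), 0)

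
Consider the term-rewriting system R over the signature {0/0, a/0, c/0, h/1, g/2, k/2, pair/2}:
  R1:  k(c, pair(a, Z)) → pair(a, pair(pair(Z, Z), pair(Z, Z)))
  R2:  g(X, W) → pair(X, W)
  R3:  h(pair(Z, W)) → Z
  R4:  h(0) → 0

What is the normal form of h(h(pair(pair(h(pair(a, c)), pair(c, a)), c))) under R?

a

1. h(h(pair(pair(h(pair(a, c)), pair(c, a)), c)))  →  h(pair(h(pair(a, c)), pair(c, a)))   [R3 at 1]
2. h(pair(h(pair(a, c)), pair(c, a)))  →  h(pair(a, c))   [R3 at ε]
3. h(pair(a, c))  →  a   [R3 at ε]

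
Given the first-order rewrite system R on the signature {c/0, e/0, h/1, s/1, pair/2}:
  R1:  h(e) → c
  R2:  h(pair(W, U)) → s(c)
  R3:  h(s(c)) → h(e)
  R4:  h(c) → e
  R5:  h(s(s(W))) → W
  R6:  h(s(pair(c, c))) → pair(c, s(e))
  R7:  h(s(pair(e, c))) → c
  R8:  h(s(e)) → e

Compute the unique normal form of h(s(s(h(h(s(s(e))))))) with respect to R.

c

1. h(s(s(h(h(s(s(e)))))))  →  h(h(s(s(e))))   [R5 at ε]
2. h(h(s(s(e))))  →  h(e)   [R5 at 1]
3. h(e)  →  c   [R1 at ε]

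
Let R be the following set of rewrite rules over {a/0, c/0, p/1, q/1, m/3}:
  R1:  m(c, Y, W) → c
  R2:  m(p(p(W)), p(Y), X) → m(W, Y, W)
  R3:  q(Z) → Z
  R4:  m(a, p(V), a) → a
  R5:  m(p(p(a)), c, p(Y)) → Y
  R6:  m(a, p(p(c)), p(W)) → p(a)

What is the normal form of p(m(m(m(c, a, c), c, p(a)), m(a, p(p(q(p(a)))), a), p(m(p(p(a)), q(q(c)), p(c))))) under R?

p(c)

1. p(m(m(m(c, a, c), c, p(a)), m(a, p(p(q(p(a)))), a), p(m(p(p(a)), q(q(c)), p(c)))))  →  p(m(m(c, c, p(a)), m(a, p(p(q(p(a)))), a), p(m(p(p(a)), q(q(c)), p(c)))))   [R1 at 1.1.1]
2. p(m(m(c, c, p(a)), m(a, p(p(q(p(a)))), a), p(m(p(p(a)), q(q(c)), p(c)))))  →  p(m(c, m(a, p(p(q(p(a)))), a), p(m(p(p(a)), q(q(c)), p(c)))))   [R1 at 1.1]
3. p(m(c, m(a, p(p(q(p(a)))), a), p(m(p(p(a)), q(q(c)), p(c)))))  →  p(c)   [R1 at 1]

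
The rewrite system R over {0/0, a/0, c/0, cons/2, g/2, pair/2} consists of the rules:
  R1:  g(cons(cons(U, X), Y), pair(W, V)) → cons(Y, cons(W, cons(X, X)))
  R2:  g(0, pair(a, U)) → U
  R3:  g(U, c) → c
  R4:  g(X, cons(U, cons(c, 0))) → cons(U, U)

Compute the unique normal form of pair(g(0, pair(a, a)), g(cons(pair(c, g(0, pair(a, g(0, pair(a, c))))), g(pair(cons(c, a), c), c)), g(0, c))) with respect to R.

pair(a, c)

1. pair(g(0, pair(a, a)), g(cons(pair(c, g(0, pair(a, g(0, pair(a, c))))), g(pair(cons(c, a), c), c)), g(0, c)))  →  pair(a, g(cons(pair(c, g(0, pair(a, g(0, pair(a, c))))), g(pair(cons(c, a), c), c)), g(0, c)))   [R2 at 1]
2. pair(a, g(cons(pair(c, g(0, pair(a, g(0, pair(a, c))))), g(pair(cons(c, a), c), c)), g(0, c)))  →  pair(a, g(cons(pair(c, g(0, pair(a, c))), g(pair(cons(c, a), c), c)), g(0, c)))   [R2 at 2.1.1.2]
3. pair(a, g(cons(pair(c, g(0, pair(a, c))), g(pair(cons(c, a), c), c)), g(0, c)))  →  pair(a, g(cons(pair(c, c), g(pair(cons(c, a), c), c)), g(0, c)))   [R2 at 2.1.1.2]
4. pair(a, g(cons(pair(c, c), g(pair(cons(c, a), c), c)), g(0, c)))  →  pair(a, g(cons(pair(c, c), c), g(0, c)))   [R3 at 2.1.2]
5. pair(a, g(cons(pair(c, c), c), g(0, c)))  →  pair(a, g(cons(pair(c, c), c), c))   [R3 at 2.2]
6. pair(a, g(cons(pair(c, c), c), c))  →  pair(a, c)   [R3 at 2]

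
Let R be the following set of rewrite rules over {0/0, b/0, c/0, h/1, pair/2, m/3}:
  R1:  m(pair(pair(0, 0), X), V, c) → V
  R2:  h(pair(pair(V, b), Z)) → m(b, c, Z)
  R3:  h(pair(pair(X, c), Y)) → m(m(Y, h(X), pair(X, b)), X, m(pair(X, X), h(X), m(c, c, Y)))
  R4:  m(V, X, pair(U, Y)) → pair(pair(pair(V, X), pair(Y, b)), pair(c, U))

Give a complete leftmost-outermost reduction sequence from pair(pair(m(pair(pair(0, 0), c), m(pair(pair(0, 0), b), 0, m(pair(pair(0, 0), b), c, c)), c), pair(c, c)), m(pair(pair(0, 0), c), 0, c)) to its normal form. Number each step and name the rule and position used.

pair(pair(0, pair(c, c)), 0)

1. pair(pair(m(pair(pair(0, 0), c), m(pair(pair(0, 0), b), 0, m(pair(pair(0, 0), b), c, c)), c), pair(c, c)), m(pair(pair(0, 0), c), 0, c))  →  pair(pair(m(pair(pair(0, 0), b), 0, m(pair(pair(0, 0), b), c, c)), pair(c, c)), m(pair(pair(0, 0), c), 0, c))   [R1 at 1.1]
2. pair(pair(m(pair(pair(0, 0), b), 0, m(pair(pair(0, 0), b), c, c)), pair(c, c)), m(pair(pair(0, 0), c), 0, c))  →  pair(pair(m(pair(pair(0, 0), b), 0, c), pair(c, c)), m(pair(pair(0, 0), c), 0, c))   [R1 at 1.1.3]
3. pair(pair(m(pair(pair(0, 0), b), 0, c), pair(c, c)), m(pair(pair(0, 0), c), 0, c))  →  pair(pair(0, pair(c, c)), m(pair(pair(0, 0), c), 0, c))   [R1 at 1.1]
4. pair(pair(0, pair(c, c)), m(pair(pair(0, 0), c), 0, c))  →  pair(pair(0, pair(c, c)), 0)   [R1 at 2]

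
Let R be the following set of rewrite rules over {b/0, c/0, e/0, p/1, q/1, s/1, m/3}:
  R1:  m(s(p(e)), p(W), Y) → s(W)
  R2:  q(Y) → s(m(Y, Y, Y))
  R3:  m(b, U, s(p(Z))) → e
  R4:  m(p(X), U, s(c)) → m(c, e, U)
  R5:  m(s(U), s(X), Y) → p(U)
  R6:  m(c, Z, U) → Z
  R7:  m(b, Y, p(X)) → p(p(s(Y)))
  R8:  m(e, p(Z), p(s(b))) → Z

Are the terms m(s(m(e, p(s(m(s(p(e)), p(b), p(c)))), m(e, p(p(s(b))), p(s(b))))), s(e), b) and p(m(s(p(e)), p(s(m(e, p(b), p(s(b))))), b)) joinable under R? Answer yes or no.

yes — NF(t₁) = p(s(s(b))), NF(t₂) = p(s(s(b)))

Reduce t₁ = m(s(m(e, p(s(m(s(p(e)), p(b), p(c)))), m(e, p(p(s(b))), p(s(b))))), s(e), b):
1. m(s(m(e, p(s(m(s(p(e)), p(b), p(c)))), m(e, p(p(s(b))), p(s(b))))), s(e), b)  →  p(m(e, p(s(m(s(p(e)), p(b), p(c)))), m(e, p(p(s(b))), p(s(b)))))   [R5 at ε]
2. p(m(e, p(s(m(s(p(e)), p(b), p(c)))), m(e, p(p(s(b))), p(s(b)))))  →  p(m(e, p(s(s(b))), m(e, p(p(s(b))), p(s(b)))))   [R1 at 1.2.1.1]
3. p(m(e, p(s(s(b))), m(e, p(p(s(b))), p(s(b)))))  →  p(m(e, p(s(s(b))), p(s(b))))   [R8 at 1.3]
4. p(m(e, p(s(s(b))), p(s(b))))  →  p(s(s(b)))   [R8 at 1]

Reduce t₂ = p(m(s(p(e)), p(s(m(e, p(b), p(s(b))))), b)):
1. p(m(s(p(e)), p(s(m(e, p(b), p(s(b))))), b))  →  p(s(s(m(e, p(b), p(s(b))))))   [R1 at 1]
2. p(s(s(m(e, p(b), p(s(b))))))  →  p(s(s(b)))   [R8 at 1.1.1]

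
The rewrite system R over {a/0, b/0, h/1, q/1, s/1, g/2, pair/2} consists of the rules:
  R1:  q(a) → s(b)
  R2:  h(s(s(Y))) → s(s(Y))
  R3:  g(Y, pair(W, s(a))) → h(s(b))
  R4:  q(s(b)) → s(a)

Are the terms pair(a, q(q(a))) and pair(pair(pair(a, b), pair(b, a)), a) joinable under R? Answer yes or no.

no — NF(t₁) = pair(a, s(a)), NF(t₂) = pair(pair(pair(a, b), pair(b, a)), a)

Reduce t₁ = pair(a, q(q(a))):
1. pair(a, q(q(a)))  →  pair(a, q(s(b)))   [R1 at 2.1]
2. pair(a, q(s(b)))  →  pair(a, s(a))   [R4 at 2]

Reduce t₂ = pair(pair(pair(a, b), pair(b, a)), a):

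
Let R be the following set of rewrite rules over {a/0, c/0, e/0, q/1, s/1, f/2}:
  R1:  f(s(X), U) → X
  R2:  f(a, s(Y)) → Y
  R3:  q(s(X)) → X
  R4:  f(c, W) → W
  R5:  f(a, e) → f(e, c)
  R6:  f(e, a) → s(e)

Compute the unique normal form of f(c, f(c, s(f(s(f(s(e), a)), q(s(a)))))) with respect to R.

1. f(c, f(c, s(f(s(f(s(e), a)), q(s(a))))))  →  f(c, s(f(s(f(s(e), a)), q(s(a)))))   [R4 at ε]
2. f(c, s(f(s(f(s(e), a)), q(s(a)))))  →  s(f(s(f(s(e), a)), q(s(a))))   [R4 at ε]
3. s(f(s(f(s(e), a)), q(s(a))))  →  s(f(s(e), a))   [R1 at 1]
4. s(f(s(e), a))  →  s(e)   [R1 at 1]

s(e)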